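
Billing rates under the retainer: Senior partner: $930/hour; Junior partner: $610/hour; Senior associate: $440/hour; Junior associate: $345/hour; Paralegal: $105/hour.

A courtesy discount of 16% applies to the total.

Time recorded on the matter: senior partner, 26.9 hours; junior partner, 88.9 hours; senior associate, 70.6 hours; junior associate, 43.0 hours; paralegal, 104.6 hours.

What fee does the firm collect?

Senior partner: 26.9 × $930 = $25,017.00
Junior partner: 88.9 × $610 = $54,229.00
Senior associate: 70.6 × $440 = $31,064.00
Junior associate: 43.0 × $345 = $14,835.00
Paralegal: 104.6 × $105 = $10,983.00
Subtotal: $136,128.00
Less 16% discount: −$21,780.48
Total: $136,128.00 − $21,780.48 = $114,347.52

$114,347.52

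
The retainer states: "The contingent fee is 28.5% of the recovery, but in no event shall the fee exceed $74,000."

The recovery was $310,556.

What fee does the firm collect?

28.5% of $310,556 = $88,508.46
That exceeds the $74,000 cap, so the fee is capped at $74,000.

$74,000.00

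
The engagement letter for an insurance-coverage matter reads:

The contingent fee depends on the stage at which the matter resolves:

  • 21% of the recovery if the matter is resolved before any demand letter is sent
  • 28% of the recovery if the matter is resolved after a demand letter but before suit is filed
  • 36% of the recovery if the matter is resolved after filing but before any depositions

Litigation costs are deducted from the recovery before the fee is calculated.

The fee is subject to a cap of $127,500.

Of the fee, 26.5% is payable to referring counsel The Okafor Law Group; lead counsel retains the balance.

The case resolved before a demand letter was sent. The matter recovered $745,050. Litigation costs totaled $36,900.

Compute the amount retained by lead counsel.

Fee base (net of costs): $745,050 − $36,900 = $708,150
The matter resolved before a demand letter was sent, so the 21% rate applies.
$708,150 × 21% = $148,711.50
$148,711.50 exceeds the $127,500 cap, so the fee is capped at $127,500.00.
Referral share: 26.5% of $127,500.00 = $33,787.50; lead counsel retains $127,500.00 − $33,787.50 = $93,712.50.

$93,712.50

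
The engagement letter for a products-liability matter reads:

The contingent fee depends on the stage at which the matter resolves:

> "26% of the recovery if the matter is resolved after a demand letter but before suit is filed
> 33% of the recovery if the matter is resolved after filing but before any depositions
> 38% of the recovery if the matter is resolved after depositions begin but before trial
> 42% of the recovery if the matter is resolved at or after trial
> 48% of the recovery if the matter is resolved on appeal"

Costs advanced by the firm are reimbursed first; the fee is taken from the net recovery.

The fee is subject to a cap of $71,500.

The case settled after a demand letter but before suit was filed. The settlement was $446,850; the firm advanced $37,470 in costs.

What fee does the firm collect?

$71,500.00

Fee base (net of costs): $446,850 − $37,470 = $409,380
The matter settled after a demand letter but before suit was filed, so the 26% rate applies.
$409,380 × 26% = $106,438.80
$106,438.80 exceeds the $71,500 cap, so the fee is capped at $71,500.00.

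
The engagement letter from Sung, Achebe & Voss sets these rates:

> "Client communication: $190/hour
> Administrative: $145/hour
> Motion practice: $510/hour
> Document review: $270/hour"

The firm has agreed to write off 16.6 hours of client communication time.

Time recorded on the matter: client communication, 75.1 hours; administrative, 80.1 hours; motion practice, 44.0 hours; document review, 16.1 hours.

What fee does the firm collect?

Client communication: 75.1 × $190 = $14,269.00
Administrative: 80.1 × $145 = $11,614.50
Motion practice: 44.0 × $510 = $22,440.00
Document review: 16.1 × $270 = $4,347.00
Subtotal: $52,670.50
Write-off: 16.6 × $190 = $3,154.00
Total: $52,670.50 − $3,154.00 = $49,516.50

$49,516.50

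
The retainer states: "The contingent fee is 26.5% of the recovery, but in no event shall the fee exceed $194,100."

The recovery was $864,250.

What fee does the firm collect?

$194,100.00

26.5% of $864,250 = $229,026.25
That exceeds the $194,100 cap, so the fee is capped at $194,100.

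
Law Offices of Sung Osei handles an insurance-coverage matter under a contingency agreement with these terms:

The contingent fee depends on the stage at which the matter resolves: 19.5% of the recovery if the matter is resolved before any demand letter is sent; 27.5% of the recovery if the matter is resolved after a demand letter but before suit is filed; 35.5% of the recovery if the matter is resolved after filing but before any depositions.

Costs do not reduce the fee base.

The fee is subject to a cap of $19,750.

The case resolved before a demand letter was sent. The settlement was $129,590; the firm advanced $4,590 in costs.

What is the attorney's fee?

Fee base is the gross recovery, $129,590; costs are reimbursed separately.
The matter resolved before a demand letter was sent, so the 19.5% rate applies.
$129,590 × 19.5% = $25,270.05
$25,270.05 exceeds the $19,750 cap, so the fee is capped at $19,750.00.

$19,750.00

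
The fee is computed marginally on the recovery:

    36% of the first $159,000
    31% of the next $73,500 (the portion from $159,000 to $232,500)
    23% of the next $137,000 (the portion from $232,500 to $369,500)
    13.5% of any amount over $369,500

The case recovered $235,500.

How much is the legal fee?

First $159,000 at 36% = $57,240.00
Next $73,500 at 31% = $22,785.00
Remaining $3,000 at 23% = $690.00
Fee: $57,240.00 + $22,785.00 + $690.00 = $80,715.00

$80,715.00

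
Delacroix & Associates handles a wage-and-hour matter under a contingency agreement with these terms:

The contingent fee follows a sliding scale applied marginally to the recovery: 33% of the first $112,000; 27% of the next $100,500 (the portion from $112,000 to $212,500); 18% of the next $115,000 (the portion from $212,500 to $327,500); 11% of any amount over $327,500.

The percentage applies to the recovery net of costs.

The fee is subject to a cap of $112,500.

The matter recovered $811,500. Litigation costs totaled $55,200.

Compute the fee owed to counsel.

Fee base (net of costs): $811,500 − $55,200 = $756,300
First $112,000 at 33% = $36,960.00
Next $100,500 at 27% = $27,135.00
Next $115,000 at 18% = $20,700.00
Remaining $428,800 at 11% = $47,168.00
Fee: $36,960.00 + $27,135.00 + $20,700.00 + $47,168.00 = $131,963.00
$131,963.00 exceeds the $112,500 cap, so the fee is capped at $112,500.00.

$112,500.00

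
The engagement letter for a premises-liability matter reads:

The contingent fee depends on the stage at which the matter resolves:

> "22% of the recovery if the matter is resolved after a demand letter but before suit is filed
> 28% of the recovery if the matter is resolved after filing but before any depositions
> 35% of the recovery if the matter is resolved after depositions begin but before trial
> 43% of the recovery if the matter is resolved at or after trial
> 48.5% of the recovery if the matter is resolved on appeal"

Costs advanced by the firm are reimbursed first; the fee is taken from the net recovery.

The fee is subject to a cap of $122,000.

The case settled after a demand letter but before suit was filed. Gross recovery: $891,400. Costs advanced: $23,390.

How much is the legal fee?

$122,000.00

Fee base (net of costs): $891,400 − $23,390 = $868,010
The matter settled after a demand letter but before suit was filed, so the 22% rate applies.
$868,010 × 22% = $190,962.20
$190,962.20 exceeds the $122,000 cap, so the fee is capped at $122,000.00.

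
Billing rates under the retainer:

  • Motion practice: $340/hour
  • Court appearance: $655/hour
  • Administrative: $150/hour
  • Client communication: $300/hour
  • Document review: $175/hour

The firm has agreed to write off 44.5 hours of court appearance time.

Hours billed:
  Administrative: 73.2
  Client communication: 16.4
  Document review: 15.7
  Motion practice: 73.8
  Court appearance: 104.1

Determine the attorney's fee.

Motion practice: 73.8 × $340 = $25,092.00
Court appearance: 104.1 × $655 = $68,185.50
Administrative: 73.2 × $150 = $10,980.00
Client communication: 16.4 × $300 = $4,920.00
Document review: 15.7 × $175 = $2,747.50
Subtotal: $111,925.00
Write-off: 44.5 × $655 = $29,147.50
Total: $111,925.00 − $29,147.50 = $82,777.50

$82,777.50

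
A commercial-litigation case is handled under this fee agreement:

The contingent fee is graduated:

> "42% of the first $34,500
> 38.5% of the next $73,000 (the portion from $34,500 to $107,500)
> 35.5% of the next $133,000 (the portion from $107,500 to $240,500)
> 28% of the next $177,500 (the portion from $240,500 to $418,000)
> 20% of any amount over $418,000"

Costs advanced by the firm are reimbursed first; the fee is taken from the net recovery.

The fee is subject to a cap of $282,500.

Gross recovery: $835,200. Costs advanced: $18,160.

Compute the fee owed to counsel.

Fee base (net of costs): $835,200 − $18,160 = $817,040
First $34,500 at 42% = $14,490.00
Next $73,000 at 38.5% = $28,105.00
Next $133,000 at 35.5% = $47,215.00
Next $177,500 at 28% = $49,700.00
Remaining $399,040 at 20% = $79,808.00
Fee: $14,490.00 + $28,105.00 + $47,215.00 + $49,700.00 + $79,808.00 = $219,318.00
$219,318.00 is under the $282,500 cap.

$219,318.00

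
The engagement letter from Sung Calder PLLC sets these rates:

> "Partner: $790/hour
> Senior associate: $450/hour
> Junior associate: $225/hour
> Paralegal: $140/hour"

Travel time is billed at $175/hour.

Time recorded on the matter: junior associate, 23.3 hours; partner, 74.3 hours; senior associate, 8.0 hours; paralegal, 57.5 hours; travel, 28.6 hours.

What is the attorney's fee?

$80,594.50

Partner: 74.3 × $790 = $58,697.00
Senior associate: 8.0 × $450 = $3,600.00
Junior associate: 23.3 × $225 = $5,242.50
Paralegal: 57.5 × $140 = $8,050.00
Subtotal: $58,697.00 + $3,600.00 + $5,242.50 + $8,050.00 = $75,589.50
Travel: 28.6 × $175 = $5,005.00
Total: $75,589.50 + $5,005.00 = $80,594.50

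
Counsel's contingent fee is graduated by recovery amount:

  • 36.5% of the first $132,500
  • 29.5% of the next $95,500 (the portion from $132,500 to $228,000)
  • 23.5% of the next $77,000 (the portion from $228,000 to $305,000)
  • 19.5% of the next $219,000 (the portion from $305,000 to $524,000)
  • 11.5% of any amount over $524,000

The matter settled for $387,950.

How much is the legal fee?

First $132,500 at 36.5% = $48,362.50
Next $95,500 at 29.5% = $28,172.50
Next $77,000 at 23.5% = $18,095.00
Remaining $82,950 at 19.5% = $16,175.25
Fee: $48,362.50 + $28,172.50 + $18,095.00 + $16,175.25 = $110,805.25

$110,805.25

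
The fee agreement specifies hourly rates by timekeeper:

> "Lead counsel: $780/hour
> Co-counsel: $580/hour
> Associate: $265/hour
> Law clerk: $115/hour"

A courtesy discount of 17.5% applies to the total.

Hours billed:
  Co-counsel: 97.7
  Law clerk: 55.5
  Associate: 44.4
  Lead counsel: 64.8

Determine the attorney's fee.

Lead counsel: 64.8 × $780 = $50,544.00
Co-counsel: 97.7 × $580 = $56,666.00
Associate: 44.4 × $265 = $11,766.00
Law clerk: 55.5 × $115 = $6,382.50
Subtotal: $125,358.50
Less 17.5% discount: −$21,937.74
Total: $125,358.50 − $21,937.74 = $103,420.76

$103,420.76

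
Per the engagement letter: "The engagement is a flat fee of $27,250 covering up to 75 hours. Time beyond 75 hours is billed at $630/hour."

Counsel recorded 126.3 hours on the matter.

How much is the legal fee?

$59,569.00

Flat fee: $27,250.00
Excess hours: 126.3 − 75 = 51.3
Overrun: 51.3 × $630 = $32,319.00
Total: $27,250.00 + $32,319.00 = $59,569.00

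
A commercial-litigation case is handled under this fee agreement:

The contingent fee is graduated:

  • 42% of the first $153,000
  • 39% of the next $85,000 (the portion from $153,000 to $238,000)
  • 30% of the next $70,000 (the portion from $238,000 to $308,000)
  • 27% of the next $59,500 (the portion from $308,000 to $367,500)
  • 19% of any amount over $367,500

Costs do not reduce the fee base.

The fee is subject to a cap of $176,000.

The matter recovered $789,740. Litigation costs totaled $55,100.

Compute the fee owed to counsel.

Fee base is the gross recovery, $789,740; costs are reimbursed separately.
First $153,000 at 42% = $64,260.00
Next $85,000 at 39% = $33,150.00
Next $70,000 at 30% = $21,000.00
Next $59,500 at 27% = $16,065.00
Remaining $422,240 at 19% = $80,225.60
Fee: $64,260.00 + $33,150.00 + $21,000.00 + $16,065.00 + $80,225.60 = $214,700.60
$214,700.60 exceeds the $176,000 cap, so the fee is capped at $176,000.00.

$176,000.00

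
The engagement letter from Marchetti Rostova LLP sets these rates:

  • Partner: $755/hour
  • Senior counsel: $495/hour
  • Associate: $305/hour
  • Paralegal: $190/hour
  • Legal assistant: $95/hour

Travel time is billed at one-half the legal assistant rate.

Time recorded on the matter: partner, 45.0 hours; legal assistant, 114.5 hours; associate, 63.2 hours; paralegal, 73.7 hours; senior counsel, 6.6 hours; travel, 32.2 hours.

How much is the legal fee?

$82,928.00

Partner: 45.0 × $755 = $33,975.00
Senior counsel: 6.6 × $495 = $3,267.00
Associate: 63.2 × $305 = $19,276.00
Paralegal: 73.7 × $190 = $14,003.00
Legal assistant: 114.5 × $95 = $10,877.50
Subtotal: $33,975.00 + $3,267.00 + $19,276.00 + $14,003.00 + $10,877.50 = $81,398.50
Travel: 32.2 × ($95 ÷ 2) = 32.2 × $47.50 = $1,529.50
Total: $81,398.50 + $1,529.50 = $82,928.00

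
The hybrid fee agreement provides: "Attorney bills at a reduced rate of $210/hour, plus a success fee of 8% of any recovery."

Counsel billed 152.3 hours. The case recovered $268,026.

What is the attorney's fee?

$53,425.08

Hourly: 152.3 × $210 = $31,983.00
Success fee: 8% of $268,026 = $21,442.08
Total: $31,983.00 + $21,442.08 = $53,425.08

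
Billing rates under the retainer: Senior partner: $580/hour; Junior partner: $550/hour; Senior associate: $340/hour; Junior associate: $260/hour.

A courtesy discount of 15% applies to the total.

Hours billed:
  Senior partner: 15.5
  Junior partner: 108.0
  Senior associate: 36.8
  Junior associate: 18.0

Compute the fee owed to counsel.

$72,744.70

Senior partner: 15.5 × $580 = $8,990.00
Junior partner: 108.0 × $550 = $59,400.00
Senior associate: 36.8 × $340 = $12,512.00
Junior associate: 18.0 × $260 = $4,680.00
Subtotal: $85,582.00
Less 15% discount: −$12,837.30
Total: $85,582.00 − $12,837.30 = $72,744.70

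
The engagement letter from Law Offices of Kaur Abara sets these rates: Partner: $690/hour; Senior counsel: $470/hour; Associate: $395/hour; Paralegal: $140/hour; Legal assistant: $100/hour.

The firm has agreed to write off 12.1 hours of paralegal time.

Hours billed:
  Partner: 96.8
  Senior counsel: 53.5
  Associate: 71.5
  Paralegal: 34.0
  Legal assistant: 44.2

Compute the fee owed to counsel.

Partner: 96.8 × $690 = $66,792.00
Senior counsel: 53.5 × $470 = $25,145.00
Associate: 71.5 × $395 = $28,242.50
Paralegal: 34.0 × $140 = $4,760.00
Legal assistant: 44.2 × $100 = $4,420.00
Subtotal: $129,359.50
Write-off: 12.1 × $140 = $1,694.00
Total: $129,359.50 − $1,694.00 = $127,665.50

$127,665.50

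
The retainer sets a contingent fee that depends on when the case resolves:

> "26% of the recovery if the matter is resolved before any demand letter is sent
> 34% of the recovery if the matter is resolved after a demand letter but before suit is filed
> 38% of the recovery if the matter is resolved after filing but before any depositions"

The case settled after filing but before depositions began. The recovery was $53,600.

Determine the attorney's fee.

The matter settled after filing but before depositions began, so the 38% rate applies.
$53,600 × 38% = $20,368.00

$20,368.00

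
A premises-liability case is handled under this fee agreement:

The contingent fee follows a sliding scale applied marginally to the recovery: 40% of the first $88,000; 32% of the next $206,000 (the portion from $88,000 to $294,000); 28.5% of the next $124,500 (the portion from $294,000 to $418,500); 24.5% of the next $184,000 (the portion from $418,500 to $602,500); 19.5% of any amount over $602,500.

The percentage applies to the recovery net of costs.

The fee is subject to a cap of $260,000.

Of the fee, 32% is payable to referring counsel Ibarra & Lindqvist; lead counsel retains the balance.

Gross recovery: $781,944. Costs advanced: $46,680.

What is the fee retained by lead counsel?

$141,148.61

Fee base (net of costs): $781,944 − $46,680 = $735,264
First $88,000 at 40% = $35,200.00
Next $206,000 at 32% = $65,920.00
Next $124,500 at 28.5% = $35,482.50
Next $184,000 at 24.5% = $45,080.00
Remaining $132,764 at 19.5% = $25,888.98
Fee: $35,200.00 + $65,920.00 + $35,482.50 + $45,080.00 + $25,888.98 = $207,571.48
$207,571.48 is under the $260,000 cap.
Referral share: 32% of $207,571.48 = $66,422.87; lead counsel retains $207,571.48 − $66,422.87 = $141,148.61.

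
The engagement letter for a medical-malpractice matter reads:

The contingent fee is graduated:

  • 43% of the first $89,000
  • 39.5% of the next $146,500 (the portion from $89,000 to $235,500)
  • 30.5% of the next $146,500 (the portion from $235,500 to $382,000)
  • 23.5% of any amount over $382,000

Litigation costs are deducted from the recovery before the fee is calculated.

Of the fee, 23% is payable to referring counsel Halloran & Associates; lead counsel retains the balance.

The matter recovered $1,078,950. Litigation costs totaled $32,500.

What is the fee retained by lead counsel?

$228,663.63

Fee base (net of costs): $1,078,950 − $32,500 = $1,046,450
First $89,000 at 43% = $38,270.00
Next $146,500 at 39.5% = $57,867.50
Next $146,500 at 30.5% = $44,682.50
Remaining $664,450 at 23.5% = $156,145.75
Fee: $38,270.00 + $57,867.50 + $44,682.50 + $156,145.75 = $296,965.75
Referral share: 23% of $296,965.75 = $68,302.12; lead counsel retains $296,965.75 − $68,302.12 = $228,663.63.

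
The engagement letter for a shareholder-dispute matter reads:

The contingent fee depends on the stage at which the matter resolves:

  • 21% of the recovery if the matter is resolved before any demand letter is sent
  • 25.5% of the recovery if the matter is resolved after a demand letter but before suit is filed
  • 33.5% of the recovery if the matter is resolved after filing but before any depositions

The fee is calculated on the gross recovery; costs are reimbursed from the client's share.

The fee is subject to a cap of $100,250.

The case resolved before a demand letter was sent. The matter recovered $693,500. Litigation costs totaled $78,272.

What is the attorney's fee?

$100,250.00

Fee base is the gross recovery, $693,500; costs are reimbursed separately.
The matter resolved before a demand letter was sent, so the 21% rate applies.
$693,500 × 21% = $145,635.00
$145,635.00 exceeds the $100,250 cap, so the fee is capped at $100,250.00.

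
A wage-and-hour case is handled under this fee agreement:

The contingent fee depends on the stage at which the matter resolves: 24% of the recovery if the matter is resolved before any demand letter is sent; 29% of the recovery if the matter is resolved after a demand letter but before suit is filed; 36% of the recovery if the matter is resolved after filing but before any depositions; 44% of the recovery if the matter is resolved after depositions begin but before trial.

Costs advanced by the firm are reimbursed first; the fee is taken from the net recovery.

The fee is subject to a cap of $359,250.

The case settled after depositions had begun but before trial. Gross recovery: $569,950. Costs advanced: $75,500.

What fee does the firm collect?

Fee base (net of costs): $569,950 − $75,500 = $494,450
The matter settled after depositions had begun but before trial, so the 44% rate applies.
$494,450 × 44% = $217,558.00
$217,558.00 is under the $359,250 cap.

$217,558.00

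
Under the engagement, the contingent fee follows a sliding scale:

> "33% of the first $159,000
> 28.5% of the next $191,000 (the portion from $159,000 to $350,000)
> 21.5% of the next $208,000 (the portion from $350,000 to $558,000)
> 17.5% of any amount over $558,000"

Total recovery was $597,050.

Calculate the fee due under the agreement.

$158,458.75

First $159,000 at 33% = $52,470.00
Next $191,000 at 28.5% = $54,435.00
Next $208,000 at 21.5% = $44,720.00
Remaining $39,050 at 17.5% = $6,833.75
Fee: $52,470.00 + $54,435.00 + $44,720.00 + $6,833.75 = $158,458.75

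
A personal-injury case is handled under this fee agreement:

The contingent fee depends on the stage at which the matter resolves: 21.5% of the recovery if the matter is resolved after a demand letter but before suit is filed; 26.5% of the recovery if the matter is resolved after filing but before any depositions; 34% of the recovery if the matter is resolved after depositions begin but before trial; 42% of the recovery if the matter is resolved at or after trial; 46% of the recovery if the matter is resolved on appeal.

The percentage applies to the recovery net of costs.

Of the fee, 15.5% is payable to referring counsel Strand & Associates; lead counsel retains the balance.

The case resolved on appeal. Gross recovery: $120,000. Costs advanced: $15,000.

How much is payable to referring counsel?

Fee base (net of costs): $120,000 − $15,000 = $105,000
The matter resolved on appeal, so the 46% rate applies.
$105,000 × 46% = $48,300.00
Referral share: 15.5% of $48,300.00 = $7,486.50; lead counsel retains $48,300.00 − $7,486.50 = $40,813.50.

$7,486.50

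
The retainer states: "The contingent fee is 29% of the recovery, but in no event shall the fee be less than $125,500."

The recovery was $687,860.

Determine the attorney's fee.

29% of $687,860 = $199,479.40
That exceeds the $125,500 minimum.

$199,479.40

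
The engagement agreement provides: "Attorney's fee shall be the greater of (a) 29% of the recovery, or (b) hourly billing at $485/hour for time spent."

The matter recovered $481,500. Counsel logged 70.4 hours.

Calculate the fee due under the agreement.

$139,635.00

(a) 29% of $481,500 = $139,635.00
(b) 70.4 × $485 = $34,144.00
The greater is (a): $139,635.00.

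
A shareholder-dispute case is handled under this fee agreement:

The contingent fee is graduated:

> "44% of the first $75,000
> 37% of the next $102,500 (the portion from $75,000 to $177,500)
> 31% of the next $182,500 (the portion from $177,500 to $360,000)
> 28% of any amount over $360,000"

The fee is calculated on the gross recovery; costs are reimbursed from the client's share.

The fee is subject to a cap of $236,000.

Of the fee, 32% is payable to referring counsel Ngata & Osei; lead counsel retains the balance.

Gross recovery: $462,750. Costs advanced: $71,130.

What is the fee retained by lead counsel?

Fee base is the gross recovery, $462,750; costs are reimbursed separately.
First $75,000 at 44% = $33,000.00
Next $102,500 at 37% = $37,925.00
Next $182,500 at 31% = $56,575.00
Remaining $102,750 at 28% = $28,770.00
Fee: $33,000.00 + $37,925.00 + $56,575.00 + $28,770.00 = $156,270.00
$156,270.00 is under the $236,000 cap.
Referral share: 32% of $156,270.00 = $50,006.40; lead counsel retains $156,270.00 − $50,006.40 = $106,263.60.

$106,263.60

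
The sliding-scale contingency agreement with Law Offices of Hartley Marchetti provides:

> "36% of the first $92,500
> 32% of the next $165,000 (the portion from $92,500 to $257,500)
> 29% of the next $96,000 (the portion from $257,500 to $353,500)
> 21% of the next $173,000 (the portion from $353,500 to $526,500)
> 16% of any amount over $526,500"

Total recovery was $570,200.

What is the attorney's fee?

$157,262.00

First $92,500 at 36% = $33,300.00
Next $165,000 at 32% = $52,800.00
Next $96,000 at 29% = $27,840.00
Next $173,000 at 21% = $36,330.00
Remaining $43,700 at 16% = $6,992.00
Fee: $33,300.00 + $52,800.00 + $27,840.00 + $36,330.00 + $6,992.00 = $157,262.00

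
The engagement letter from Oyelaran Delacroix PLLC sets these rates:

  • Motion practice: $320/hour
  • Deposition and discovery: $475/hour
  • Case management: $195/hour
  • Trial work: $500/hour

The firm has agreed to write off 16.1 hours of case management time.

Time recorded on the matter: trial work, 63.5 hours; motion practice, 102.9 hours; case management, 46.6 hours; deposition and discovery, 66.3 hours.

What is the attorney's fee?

Motion practice: 102.9 × $320 = $32,928.00
Deposition and discovery: 66.3 × $475 = $31,492.50
Case management: 46.6 × $195 = $9,087.00
Trial work: 63.5 × $500 = $31,750.00
Subtotal: $105,257.50
Write-off: 16.1 × $195 = $3,139.50
Total: $105,257.50 − $3,139.50 = $102,118.00

$102,118.00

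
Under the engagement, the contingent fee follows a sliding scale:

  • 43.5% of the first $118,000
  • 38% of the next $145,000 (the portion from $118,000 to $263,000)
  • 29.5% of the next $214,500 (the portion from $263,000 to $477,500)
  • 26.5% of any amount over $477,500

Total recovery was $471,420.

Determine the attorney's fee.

$167,913.90

First $118,000 at 43.5% = $51,330.00
Next $145,000 at 38% = $55,100.00
Remaining $208,420 at 29.5% = $61,483.90
Fee: $51,330.00 + $55,100.00 + $61,483.90 = $167,913.90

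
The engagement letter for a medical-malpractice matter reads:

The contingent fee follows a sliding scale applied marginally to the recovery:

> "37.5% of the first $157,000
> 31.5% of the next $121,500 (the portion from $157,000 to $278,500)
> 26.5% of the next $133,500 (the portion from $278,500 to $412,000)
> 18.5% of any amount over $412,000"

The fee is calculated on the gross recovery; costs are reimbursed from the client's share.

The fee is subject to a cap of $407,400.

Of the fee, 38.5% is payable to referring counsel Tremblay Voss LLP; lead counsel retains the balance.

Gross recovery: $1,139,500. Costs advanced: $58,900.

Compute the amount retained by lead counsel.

$164,274.19

Fee base is the gross recovery, $1,139,500; costs are reimbursed separately.
First $157,000 at 37.5% = $58,875.00
Next $121,500 at 31.5% = $38,272.50
Next $133,500 at 26.5% = $35,377.50
Remaining $727,500 at 18.5% = $134,587.50
Fee: $58,875.00 + $38,272.50 + $35,377.50 + $134,587.50 = $267,112.50
$267,112.50 is under the $407,400 cap.
Referral share: 38.5% of $267,112.50 = $102,838.31; lead counsel retains $267,112.50 − $102,838.31 = $164,274.19.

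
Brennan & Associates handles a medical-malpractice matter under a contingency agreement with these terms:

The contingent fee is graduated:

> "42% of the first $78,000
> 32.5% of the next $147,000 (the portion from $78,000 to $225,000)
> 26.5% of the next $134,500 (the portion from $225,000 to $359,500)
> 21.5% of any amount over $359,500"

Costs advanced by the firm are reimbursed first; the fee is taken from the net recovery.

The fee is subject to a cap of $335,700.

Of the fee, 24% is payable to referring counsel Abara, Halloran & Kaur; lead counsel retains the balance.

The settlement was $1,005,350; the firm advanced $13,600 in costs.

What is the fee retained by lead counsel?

Fee base (net of costs): $1,005,350 − $13,600 = $991,750
First $78,000 at 42% = $32,760.00
Next $147,000 at 32.5% = $47,775.00
Next $134,500 at 26.5% = $35,642.50
Remaining $632,250 at 21.5% = $135,933.75
Fee: $32,760.00 + $47,775.00 + $35,642.50 + $135,933.75 = $252,111.25
$252,111.25 is under the $335,700 cap.
Referral share: 24% of $252,111.25 = $60,506.70; lead counsel retains $252,111.25 − $60,506.70 = $191,604.55.

$191,604.55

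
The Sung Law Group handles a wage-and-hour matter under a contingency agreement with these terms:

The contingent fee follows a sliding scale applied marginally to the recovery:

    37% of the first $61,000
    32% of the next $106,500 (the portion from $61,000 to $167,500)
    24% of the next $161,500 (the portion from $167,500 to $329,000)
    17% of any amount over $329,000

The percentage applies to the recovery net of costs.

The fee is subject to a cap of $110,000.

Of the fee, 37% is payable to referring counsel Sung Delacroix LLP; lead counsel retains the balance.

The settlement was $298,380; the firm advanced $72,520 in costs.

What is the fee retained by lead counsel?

$44,513.53

Fee base (net of costs): $298,380 − $72,520 = $225,860
First $61,000 at 37% = $22,570.00
Next $106,500 at 32% = $34,080.00
Remaining $58,360 at 24% = $14,006.40
Fee: $22,570.00 + $34,080.00 + $14,006.40 = $70,656.40
$70,656.40 is under the $110,000 cap.
Referral share: 37% of $70,656.40 = $26,142.87; lead counsel retains $70,656.40 − $26,142.87 = $44,513.53.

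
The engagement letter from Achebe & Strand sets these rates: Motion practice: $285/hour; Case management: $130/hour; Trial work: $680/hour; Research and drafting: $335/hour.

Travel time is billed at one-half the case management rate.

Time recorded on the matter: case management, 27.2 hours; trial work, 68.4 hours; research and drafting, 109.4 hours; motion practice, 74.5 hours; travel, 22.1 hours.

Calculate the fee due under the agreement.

$109,366.00

Motion practice: 74.5 × $285 = $21,232.50
Case management: 27.2 × $130 = $3,536.00
Trial work: 68.4 × $680 = $46,512.00
Research and drafting: 109.4 × $335 = $36,649.00
Subtotal: $21,232.50 + $3,536.00 + $46,512.00 + $36,649.00 = $107,929.50
Travel: 22.1 × ($130 ÷ 2) = 22.1 × $65.00 = $1,436.50
Total: $107,929.50 + $1,436.50 = $109,366.00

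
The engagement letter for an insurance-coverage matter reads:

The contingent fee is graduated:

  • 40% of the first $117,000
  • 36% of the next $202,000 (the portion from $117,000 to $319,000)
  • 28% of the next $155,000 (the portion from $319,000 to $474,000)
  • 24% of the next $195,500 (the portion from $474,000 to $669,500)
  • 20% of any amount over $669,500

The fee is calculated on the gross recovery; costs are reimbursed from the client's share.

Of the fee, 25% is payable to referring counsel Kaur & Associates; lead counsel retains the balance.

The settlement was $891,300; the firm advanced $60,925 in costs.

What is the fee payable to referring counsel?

$63,550.00

Fee base is the gross recovery, $891,300; costs are reimbursed separately.
First $117,000 at 40% = $46,800.00
Next $202,000 at 36% = $72,720.00
Next $155,000 at 28% = $43,400.00
Next $195,500 at 24% = $46,920.00
Remaining $221,800 at 20% = $44,360.00
Fee: $46,800.00 + $72,720.00 + $43,400.00 + $46,920.00 + $44,360.00 = $254,200.00
Referral share: 25% of $254,200.00 = $63,550.00; lead counsel retains $254,200.00 − $63,550.00 = $190,650.00.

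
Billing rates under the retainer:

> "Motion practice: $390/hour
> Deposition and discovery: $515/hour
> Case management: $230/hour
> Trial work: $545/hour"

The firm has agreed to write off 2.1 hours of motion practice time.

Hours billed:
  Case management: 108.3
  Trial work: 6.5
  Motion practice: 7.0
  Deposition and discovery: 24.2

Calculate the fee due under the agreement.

Motion practice: 7.0 × $390 = $2,730.00
Deposition and discovery: 24.2 × $515 = $12,463.00
Case management: 108.3 × $230 = $24,909.00
Trial work: 6.5 × $545 = $3,542.50
Subtotal: $43,644.50
Write-off: 2.1 × $390 = $819.00
Total: $43,644.50 − $819.00 = $42,825.50

$42,825.50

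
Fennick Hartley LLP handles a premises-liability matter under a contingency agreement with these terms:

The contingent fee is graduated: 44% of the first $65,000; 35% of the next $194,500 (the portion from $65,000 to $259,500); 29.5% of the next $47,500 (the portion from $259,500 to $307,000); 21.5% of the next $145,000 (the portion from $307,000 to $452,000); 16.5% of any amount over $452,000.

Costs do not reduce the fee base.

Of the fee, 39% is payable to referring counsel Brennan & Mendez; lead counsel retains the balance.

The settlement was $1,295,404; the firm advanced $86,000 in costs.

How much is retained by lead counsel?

Fee base is the gross recovery, $1,295,404; costs are reimbursed separately.
First $65,000 at 44% = $28,600.00
Next $194,500 at 35% = $68,075.00
Next $47,500 at 29.5% = $14,012.50
Next $145,000 at 21.5% = $31,175.00
Remaining $843,404 at 16.5% = $139,161.66
Fee: $28,600.00 + $68,075.00 + $14,012.50 + $31,175.00 + $139,161.66 = $281,024.16
Referral share: 39% of $281,024.16 = $109,599.42; lead counsel retains $281,024.16 − $109,599.42 = $171,424.74.

$171,424.74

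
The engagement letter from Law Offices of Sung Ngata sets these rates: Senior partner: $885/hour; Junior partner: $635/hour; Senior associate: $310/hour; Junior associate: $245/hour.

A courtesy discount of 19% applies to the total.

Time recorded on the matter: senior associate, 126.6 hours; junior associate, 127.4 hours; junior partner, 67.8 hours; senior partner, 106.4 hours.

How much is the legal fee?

$168,217.56

Senior partner: 106.4 × $885 = $94,164.00
Junior partner: 67.8 × $635 = $43,053.00
Senior associate: 126.6 × $310 = $39,246.00
Junior associate: 127.4 × $245 = $31,213.00
Subtotal: $207,676.00
Less 19% discount: −$39,458.44
Total: $207,676.00 − $39,458.44 = $168,217.56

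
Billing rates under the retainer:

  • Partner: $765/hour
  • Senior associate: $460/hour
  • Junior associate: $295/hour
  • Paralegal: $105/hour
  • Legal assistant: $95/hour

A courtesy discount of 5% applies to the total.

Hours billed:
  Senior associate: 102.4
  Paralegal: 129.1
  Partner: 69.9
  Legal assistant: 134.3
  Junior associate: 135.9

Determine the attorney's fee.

Partner: 69.9 × $765 = $53,473.50
Senior associate: 102.4 × $460 = $47,104.00
Junior associate: 135.9 × $295 = $40,090.50
Paralegal: 129.1 × $105 = $13,555.50
Legal assistant: 134.3 × $95 = $12,758.50
Subtotal: $166,982.00
Less 5% discount: −$8,349.10
Total: $166,982.00 − $8,349.10 = $158,632.90

$158,632.90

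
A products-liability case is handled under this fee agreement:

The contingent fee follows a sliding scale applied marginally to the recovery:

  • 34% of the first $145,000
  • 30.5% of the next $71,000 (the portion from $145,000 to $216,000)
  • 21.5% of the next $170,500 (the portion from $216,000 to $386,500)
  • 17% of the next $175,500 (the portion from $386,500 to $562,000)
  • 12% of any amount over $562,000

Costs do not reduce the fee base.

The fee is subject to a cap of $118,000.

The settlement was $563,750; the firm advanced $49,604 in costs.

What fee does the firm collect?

$118,000.00

Fee base is the gross recovery, $563,750; costs are reimbursed separately.
First $145,000 at 34% = $49,300.00
Next $71,000 at 30.5% = $21,655.00
Next $170,500 at 21.5% = $36,657.50
Next $175,500 at 17% = $29,835.00
Remaining $1,750 at 12% = $210.00
Fee: $49,300.00 + $21,655.00 + $36,657.50 + $29,835.00 + $210.00 = $137,657.50
$137,657.50 exceeds the $118,000 cap, so the fee is capped at $118,000.00.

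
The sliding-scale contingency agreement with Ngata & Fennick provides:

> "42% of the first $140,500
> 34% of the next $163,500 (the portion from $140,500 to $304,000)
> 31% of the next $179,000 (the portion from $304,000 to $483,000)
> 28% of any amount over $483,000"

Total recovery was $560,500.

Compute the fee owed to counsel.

First $140,500 at 42% = $59,010.00
Next $163,500 at 34% = $55,590.00
Next $179,000 at 31% = $55,490.00
Remaining $77,500 at 28% = $21,700.00
Fee: $59,010.00 + $55,590.00 + $55,490.00 + $21,700.00 = $191,790.00

$191,790.00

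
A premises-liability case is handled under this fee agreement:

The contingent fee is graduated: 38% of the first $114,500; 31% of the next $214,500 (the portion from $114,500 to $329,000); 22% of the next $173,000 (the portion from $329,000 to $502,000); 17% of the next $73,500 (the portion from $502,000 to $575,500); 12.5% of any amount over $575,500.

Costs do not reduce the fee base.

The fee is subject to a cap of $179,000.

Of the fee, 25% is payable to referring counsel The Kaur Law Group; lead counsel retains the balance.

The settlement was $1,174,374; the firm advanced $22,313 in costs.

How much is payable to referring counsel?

Fee base is the gross recovery, $1,174,374; costs are reimbursed separately.
First $114,500 at 38% = $43,510.00
Next $214,500 at 31% = $66,495.00
Next $173,000 at 22% = $38,060.00
Next $73,500 at 17% = $12,495.00
Remaining $598,874 at 12.5% = $74,859.25
Fee: $43,510.00 + $66,495.00 + $38,060.00 + $12,495.00 + $74,859.25 = $235,419.25
$235,419.25 exceeds the $179,000 cap, so the fee is capped at $179,000.00.
Referral share: 25% of $179,000.00 = $44,750.00; lead counsel retains $179,000.00 − $44,750.00 = $134,250.00.

$44,750.00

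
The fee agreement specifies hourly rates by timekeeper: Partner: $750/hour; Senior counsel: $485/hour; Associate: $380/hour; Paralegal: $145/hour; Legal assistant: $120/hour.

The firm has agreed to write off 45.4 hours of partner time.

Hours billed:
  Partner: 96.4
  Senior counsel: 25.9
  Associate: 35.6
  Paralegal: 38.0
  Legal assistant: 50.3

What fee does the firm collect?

Partner: 96.4 × $750 = $72,300.00
Senior counsel: 25.9 × $485 = $12,561.50
Associate: 35.6 × $380 = $13,528.00
Paralegal: 38.0 × $145 = $5,510.00
Legal assistant: 50.3 × $120 = $6,036.00
Subtotal: $109,935.50
Write-off: 45.4 × $750 = $34,050.00
Total: $109,935.50 − $34,050.00 = $75,885.50

$75,885.50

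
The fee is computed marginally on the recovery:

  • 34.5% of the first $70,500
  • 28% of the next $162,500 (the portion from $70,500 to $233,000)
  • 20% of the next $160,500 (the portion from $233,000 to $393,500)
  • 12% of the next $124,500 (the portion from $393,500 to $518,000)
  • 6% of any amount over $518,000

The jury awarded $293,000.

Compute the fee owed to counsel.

First $70,500 at 34.5% = $24,322.50
Next $162,500 at 28% = $45,500.00
Remaining $60,000 at 20% = $12,000.00
Fee: $24,322.50 + $45,500.00 + $12,000.00 = $81,822.50

$81,822.50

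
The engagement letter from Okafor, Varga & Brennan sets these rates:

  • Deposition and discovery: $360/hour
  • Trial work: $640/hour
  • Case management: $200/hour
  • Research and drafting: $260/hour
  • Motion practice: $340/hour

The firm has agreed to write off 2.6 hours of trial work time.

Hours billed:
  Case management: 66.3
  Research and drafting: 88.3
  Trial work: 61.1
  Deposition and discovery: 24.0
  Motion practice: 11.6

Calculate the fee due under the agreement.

$86,242.00

Deposition and discovery: 24.0 × $360 = $8,640.00
Trial work: 61.1 × $640 = $39,104.00
Case management: 66.3 × $200 = $13,260.00
Research and drafting: 88.3 × $260 = $22,958.00
Motion practice: 11.6 × $340 = $3,944.00
Subtotal: $87,906.00
Write-off: 2.6 × $640 = $1,664.00
Total: $87,906.00 − $1,664.00 = $86,242.00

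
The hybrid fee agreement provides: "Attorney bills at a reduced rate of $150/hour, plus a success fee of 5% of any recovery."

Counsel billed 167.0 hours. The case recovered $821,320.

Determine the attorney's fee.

$66,116.00

Hourly: 167.0 × $150 = $25,050.00
Success fee: 5% of $821,320 = $41,066.00
Total: $25,050.00 + $41,066.00 = $66,116.00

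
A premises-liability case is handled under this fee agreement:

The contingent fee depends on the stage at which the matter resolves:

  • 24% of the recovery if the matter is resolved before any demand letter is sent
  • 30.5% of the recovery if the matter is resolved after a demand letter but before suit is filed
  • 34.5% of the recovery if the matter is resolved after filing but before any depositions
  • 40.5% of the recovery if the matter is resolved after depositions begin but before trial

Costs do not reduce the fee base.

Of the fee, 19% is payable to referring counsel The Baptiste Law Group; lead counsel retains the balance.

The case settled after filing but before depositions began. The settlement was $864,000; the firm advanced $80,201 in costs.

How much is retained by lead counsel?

Fee base is the gross recovery, $864,000; costs are reimbursed separately.
The matter settled after filing but before depositions began, so the 34.5% rate applies.
$864,000 × 34.5% = $298,080.00
Referral share: 19% of $298,080.00 = $56,635.20; lead counsel retains $298,080.00 − $56,635.20 = $241,444.80.

$241,444.80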